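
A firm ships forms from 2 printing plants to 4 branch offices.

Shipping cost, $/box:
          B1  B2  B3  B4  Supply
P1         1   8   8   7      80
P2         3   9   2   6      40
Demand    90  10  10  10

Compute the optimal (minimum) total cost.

An optimal shipping plan:
  P1->B1: 80 × $1 = $80
  P2->B1: 10 × $3 = $30
  P2->B2: 10 × $9 = $90
  P2->B3: 10 × $2 = $20
  P2->B4: 10 × $6 = $60
Total = 80 + 30 + 90 + 20 + 60 = $280.
(Supply check: P1 ships 80; P2 ships 40.)

280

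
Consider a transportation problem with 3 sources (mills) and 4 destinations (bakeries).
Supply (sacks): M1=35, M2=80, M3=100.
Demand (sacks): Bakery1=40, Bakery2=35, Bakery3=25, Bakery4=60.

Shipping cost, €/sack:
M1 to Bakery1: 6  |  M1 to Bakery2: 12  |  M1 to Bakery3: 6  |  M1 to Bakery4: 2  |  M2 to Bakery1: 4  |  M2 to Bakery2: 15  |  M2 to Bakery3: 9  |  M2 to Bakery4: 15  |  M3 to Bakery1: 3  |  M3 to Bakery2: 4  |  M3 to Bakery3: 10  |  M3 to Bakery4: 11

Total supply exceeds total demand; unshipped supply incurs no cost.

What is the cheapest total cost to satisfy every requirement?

An optimal shipping plan:
  M1 to Bakery4: 35 × €2 = €70
  M2 to Bakery3: 25 × €9 = €225
  M3 to Bakery1: 40 × €3 = €120
  M3 to Bakery2: 35 × €4 = €140
  M3 to Bakery4: 25 × €11 = €275
Total = 70 + 225 + 120 + 140 + 275 = €830.

830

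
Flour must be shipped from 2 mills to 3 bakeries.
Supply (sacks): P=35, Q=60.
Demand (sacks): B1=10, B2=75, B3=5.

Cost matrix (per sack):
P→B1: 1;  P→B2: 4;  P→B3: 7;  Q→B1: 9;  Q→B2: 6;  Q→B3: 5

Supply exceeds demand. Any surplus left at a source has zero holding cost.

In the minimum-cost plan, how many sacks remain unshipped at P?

Minimum-cost shipments:
  P–B1: 10 × 1 = 10
  P–B2: 25 × 4 = 100
  Q–B2: 50 × 6 = 300
  Q–B3: 5 × 5 = 25
Total cost = 435.
P ships 35 of its 35, leaving 0.

0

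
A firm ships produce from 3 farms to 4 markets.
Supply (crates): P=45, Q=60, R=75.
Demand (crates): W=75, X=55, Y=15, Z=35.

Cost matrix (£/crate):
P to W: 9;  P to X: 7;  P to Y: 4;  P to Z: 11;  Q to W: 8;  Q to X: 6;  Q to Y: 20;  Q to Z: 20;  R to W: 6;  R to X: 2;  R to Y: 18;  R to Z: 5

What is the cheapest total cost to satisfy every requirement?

1035

A cheapest plan:
  P to W: 15 × £9 = £135
  P to X: 15 × £7 = £105
  P to Y: 15 × £4 = £60
  Q to W: 60 × £8 = £480
  R to X: 40 × £2 = £80
  R to Z: 35 × £5 = £175
Total = 135 + 105 + 60 + 480 + 80 + 175 = £1035.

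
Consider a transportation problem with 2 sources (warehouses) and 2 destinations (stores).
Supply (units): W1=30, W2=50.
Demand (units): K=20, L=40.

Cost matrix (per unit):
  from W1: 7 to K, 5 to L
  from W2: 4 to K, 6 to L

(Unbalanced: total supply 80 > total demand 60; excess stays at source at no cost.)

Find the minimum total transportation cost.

290

Optimal allocation:
  W1→L: 30 × 5 = 150
  W2→K: 20 × 4 = 80
  W2→L: 10 × 6 = 60
Total = 150 + 80 + 60 = 290.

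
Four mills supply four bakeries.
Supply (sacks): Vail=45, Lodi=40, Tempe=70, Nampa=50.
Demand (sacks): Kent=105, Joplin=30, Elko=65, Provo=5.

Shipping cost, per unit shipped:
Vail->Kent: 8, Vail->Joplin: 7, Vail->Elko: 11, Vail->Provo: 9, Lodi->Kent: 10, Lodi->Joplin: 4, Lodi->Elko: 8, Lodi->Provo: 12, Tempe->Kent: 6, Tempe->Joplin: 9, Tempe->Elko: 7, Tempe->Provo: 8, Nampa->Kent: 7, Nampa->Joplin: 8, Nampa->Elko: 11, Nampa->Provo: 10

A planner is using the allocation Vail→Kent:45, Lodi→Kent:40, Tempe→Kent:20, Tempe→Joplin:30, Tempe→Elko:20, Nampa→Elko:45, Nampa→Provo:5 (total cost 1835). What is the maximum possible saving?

445

Current plan cost = 45·8 + 40·10 + 20·6 + 30·9 + 20·7 + 45·11 + 5·10 = 1835.
Optimal plan:
  Vail->Kent: 40 × 8 = 320
  Vail->Provo: 5 × 9 = 45
  Lodi->Joplin: 30 × 4 = 120
  Lodi->Elko: 10 × 8 = 80
  Tempe->Kent: 15 × 6 = 90
  Tempe->Elko: 55 × 7 = 385
  Nampa->Kent: 50 × 7 = 350
Optimal cost = 1390.
Saving = 1835 − 1390 = 445.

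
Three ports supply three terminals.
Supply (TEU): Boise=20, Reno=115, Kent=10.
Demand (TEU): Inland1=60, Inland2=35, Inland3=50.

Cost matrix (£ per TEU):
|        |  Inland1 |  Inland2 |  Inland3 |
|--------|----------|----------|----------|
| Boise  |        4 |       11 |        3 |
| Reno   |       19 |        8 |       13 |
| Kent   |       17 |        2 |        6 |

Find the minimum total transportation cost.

1700

An optimal shipping plan:
  Boise to Inland1: 20 TEU
  Reno to Inland1: 40 TEU
  Reno to Inland2: 35 TEU
  Reno to Inland3: 40 TEU
  Kent to Inland3: 10 TEU
Total cost = £1700.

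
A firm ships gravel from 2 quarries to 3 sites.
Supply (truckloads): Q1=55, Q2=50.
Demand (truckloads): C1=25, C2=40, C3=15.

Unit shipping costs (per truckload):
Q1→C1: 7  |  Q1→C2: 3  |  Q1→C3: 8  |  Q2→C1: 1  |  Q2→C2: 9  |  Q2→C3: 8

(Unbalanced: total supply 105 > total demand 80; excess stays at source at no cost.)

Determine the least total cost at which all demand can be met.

An optimal shipping plan:
  Q1 to C2: 40 × 3 = 120
  Q1 to C3: 15 × 8 = 120
  Q2 to C1: 25 × 1 = 25
Total = 120 + 120 + 25 = 265.
(Supply check: Q1 ships 55; Q2 ships 25.)

265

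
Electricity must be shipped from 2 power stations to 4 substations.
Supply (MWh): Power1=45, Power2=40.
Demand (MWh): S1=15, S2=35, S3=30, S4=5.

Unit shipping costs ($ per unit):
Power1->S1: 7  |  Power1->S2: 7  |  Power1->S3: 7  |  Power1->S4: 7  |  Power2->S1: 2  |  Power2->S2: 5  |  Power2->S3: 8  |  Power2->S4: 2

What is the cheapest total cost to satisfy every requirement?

An optimal shipping plan:
  Power1 to S2: 15 × $7 = $105
  Power1 to S3: 30 × $7 = $210
  Power2 to S1: 15 × $2 = $30
  Power2 to S2: 20 × $5 = $100
  Power2 to S4: 5 × $2 = $10
Total = 105 + 210 + 30 + 100 + 10 = $455.

455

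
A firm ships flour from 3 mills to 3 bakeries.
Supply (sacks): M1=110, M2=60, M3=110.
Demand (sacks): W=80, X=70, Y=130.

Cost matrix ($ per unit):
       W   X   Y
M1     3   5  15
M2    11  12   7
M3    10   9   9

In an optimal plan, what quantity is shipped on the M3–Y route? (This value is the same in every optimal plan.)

70

Optimal shipments:
  M1→W: 80 × $3 = $240
  M1→X: 30 × $5 = $150
  M2→Y: 60 × $7 = $420
  M3→X: 40 × $9 = $360
  M3→Y: 70 × $9 = $630
Total cost = $1800.
So M3→Y carries 70 sacks.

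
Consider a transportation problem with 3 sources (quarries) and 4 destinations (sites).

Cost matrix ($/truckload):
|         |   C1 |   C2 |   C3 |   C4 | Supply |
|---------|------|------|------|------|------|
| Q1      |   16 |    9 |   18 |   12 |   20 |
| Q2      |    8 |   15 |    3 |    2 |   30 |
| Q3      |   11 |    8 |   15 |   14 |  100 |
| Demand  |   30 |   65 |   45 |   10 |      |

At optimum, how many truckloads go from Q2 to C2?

0

Optimal shipments:
  Q1–C2: 10 truckloads
  Q1–C4: 10 truckloads
  Q2–C3: 30 truckloads
  Q3–C1: 30 truckloads
  Q3–C2: 55 truckloads
  Q3–C3: 15 truckloads
Total cost = $1295.
The route Q2→C2 is not used.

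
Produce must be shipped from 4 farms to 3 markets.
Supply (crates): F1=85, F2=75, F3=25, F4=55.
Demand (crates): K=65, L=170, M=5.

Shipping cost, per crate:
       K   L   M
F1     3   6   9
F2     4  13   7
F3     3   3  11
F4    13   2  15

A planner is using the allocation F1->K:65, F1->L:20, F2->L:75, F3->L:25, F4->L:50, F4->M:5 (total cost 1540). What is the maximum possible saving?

485

Current plan cost = 65·3 + 20·6 + 75·13 + 25·3 + 50·2 + 5·15 = 1540.
Optimal plan:
  F1→L: 85 × 6 = 510
  F2→K: 65 × 4 = 260
  F2→L: 5 × 13 = 65
  F2→M: 5 × 7 = 35
  F3→L: 25 × 3 = 75
  F4→L: 55 × 2 = 110
Optimal cost = 1055.
Saving = 1540 − 1055 = 485.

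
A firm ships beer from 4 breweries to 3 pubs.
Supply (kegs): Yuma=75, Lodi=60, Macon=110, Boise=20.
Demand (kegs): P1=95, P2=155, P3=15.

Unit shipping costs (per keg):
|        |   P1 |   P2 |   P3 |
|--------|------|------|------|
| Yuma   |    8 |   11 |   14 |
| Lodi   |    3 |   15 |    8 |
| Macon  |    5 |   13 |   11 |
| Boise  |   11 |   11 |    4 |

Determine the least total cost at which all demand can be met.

2270

A cheapest plan:
  Yuma to P2: 75 × 11 = 825
  Lodi to P1: 60 × 3 = 180
  Macon to P1: 35 × 5 = 175
  Macon to P2: 75 × 13 = 975
  Boise to P2: 5 × 11 = 55
  Boise to P3: 15 × 4 = 60
Total = 825 + 180 + 175 + 975 + 55 + 60 = 2270.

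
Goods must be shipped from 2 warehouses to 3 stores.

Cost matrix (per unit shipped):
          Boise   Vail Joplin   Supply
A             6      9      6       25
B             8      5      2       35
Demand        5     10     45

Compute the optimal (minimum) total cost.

Optimal allocation:
  A to Boise: 5 × 6 = 30
  A to Vail: 10 × 9 = 90
  A to Joplin: 10 × 6 = 60
  B to Joplin: 35 × 2 = 70
Total = 30 + 90 + 60 + 70 = 250.

250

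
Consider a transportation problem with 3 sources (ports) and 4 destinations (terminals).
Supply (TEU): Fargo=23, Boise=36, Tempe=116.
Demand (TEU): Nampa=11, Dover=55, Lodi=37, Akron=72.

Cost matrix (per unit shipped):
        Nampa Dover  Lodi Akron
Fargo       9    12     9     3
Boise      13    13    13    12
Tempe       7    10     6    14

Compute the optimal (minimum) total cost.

A cheapest plan:
  Fargo->Akron: 23 TEU
  Boise->Akron: 36 TEU
  Tempe->Nampa: 11 TEU
  Tempe->Dover: 55 TEU
  Tempe->Lodi: 37 TEU
  Tempe->Akron: 13 TEU
Total cost = 1532.

1532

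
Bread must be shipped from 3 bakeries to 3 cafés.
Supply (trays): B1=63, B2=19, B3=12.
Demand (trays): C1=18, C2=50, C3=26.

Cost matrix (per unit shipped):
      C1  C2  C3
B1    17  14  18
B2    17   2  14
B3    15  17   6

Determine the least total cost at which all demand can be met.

An optimal shipping plan:
  B1→C1: 18 × 17 = 306
  B1→C2: 31 × 14 = 434
  B1→C3: 14 × 18 = 252
  B2→C2: 19 × 2 = 38
  B3→C3: 12 × 6 = 72
Total = 306 + 434 + 252 + 38 + 72 = 1102.

1102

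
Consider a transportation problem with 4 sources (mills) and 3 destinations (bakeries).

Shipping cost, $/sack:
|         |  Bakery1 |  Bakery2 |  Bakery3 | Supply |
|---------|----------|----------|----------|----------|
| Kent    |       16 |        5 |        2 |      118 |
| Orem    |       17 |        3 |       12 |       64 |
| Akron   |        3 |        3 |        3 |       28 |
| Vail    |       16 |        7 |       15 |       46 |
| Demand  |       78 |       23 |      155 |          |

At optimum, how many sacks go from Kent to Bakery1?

The minimum-cost plan:
  Kent–Bakery3: 118 sacks
  Orem–Bakery1: 4 sacks
  Orem–Bakery2: 23 sacks
  Orem–Bakery3: 37 sacks
  Akron–Bakery1: 28 sacks
  Vail–Bakery1: 46 sacks
Total cost = $1637.
The route Kent→Bakery1 is not used.

0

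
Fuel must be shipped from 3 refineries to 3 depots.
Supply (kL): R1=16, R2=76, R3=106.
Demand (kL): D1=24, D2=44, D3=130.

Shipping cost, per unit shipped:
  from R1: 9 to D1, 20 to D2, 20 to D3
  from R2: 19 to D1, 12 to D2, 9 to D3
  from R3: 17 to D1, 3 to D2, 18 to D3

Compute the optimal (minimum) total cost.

Optimal allocation:
  R1 to D1: 16 kL
  R2 to D3: 76 kL
  R3 to D1: 8 kL
  R3 to D2: 44 kL
  R3 to D3: 54 kL
Total cost = 2068.

2068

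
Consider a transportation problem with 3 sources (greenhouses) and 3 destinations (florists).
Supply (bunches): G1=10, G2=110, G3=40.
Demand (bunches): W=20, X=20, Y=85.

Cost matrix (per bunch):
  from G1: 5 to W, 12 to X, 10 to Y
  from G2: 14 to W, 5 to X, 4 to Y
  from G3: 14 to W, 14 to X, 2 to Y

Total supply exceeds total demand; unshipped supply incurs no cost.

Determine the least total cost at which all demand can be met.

550

One minimum-cost allocation:
  G1–W: 10 × 5 = 50
  G2–W: 10 × 14 = 140
  G2–X: 20 × 5 = 100
  G2–Y: 45 × 4 = 180
  G3–Y: 40 × 2 = 80
Total = 50 + 140 + 100 + 180 + 80 = 550.
(Supply check: G1 ships 10; G2 ships 75; G3 ships 40.)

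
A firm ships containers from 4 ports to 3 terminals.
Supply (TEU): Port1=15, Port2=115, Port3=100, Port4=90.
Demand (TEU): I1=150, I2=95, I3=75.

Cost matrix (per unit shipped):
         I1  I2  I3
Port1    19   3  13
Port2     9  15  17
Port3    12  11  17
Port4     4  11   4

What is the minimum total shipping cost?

2560

Optimal allocation:
  Port1→I2: 15 × 3 = 45
  Port2→I1: 115 × 9 = 1035
  Port3→I1: 20 × 12 = 240
  Port3→I2: 80 × 11 = 880
  Port4→I1: 15 × 4 = 60
  Port4→I3: 75 × 4 = 300
Total = 45 + 1035 + 240 + 880 + 60 + 300 = 2560.
(Supply check: Port1 ships 15; Port2 ships 115; Port3 ships 100; Port4 ships 90.)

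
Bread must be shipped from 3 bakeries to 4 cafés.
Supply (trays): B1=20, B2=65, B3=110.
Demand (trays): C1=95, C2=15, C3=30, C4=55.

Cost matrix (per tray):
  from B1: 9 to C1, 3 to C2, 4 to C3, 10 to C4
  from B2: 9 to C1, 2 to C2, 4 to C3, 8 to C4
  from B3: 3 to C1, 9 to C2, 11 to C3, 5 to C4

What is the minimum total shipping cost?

A cheapest plan:
  B1→C3: 20 trays
  B2→C2: 15 trays
  B2→C3: 10 trays
  B2→C4: 40 trays
  B3→C1: 95 trays
  B3→C4: 15 trays
Total cost = 830.
(Supply check: B1 ships 20; B2 ships 65; B3 ships 110.)

830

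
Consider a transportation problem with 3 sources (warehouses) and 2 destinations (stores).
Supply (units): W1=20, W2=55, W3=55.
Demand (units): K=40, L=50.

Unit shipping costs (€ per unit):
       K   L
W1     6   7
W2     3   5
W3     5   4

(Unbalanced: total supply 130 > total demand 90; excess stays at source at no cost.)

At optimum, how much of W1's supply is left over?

20

Minimum-cost shipments:
  W2 to K: 40 × €3 = €120
  W3 to L: 50 × €4 = €200
Total cost = €320.
W1 ships 0 of its 20, leaving 20.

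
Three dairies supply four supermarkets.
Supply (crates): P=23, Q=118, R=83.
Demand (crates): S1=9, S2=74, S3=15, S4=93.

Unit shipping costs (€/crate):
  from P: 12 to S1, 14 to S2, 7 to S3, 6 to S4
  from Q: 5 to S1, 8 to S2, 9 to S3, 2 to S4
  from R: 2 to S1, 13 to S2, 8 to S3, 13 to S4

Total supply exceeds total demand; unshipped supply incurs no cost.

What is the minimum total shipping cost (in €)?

An optimal shipping plan:
  P–S4: 23 × €6 = €138
  Q–S2: 48 × €8 = €384
  Q–S4: 70 × €2 = €140
  R–S1: 9 × €2 = €18
  R–S2: 26 × €13 = €338
  R–S3: 15 × €8 = €120
Total = 138 + 384 + 140 + 18 + 338 + 120 = €1138.
(Supply check: P ships 23; Q ships 118; R ships 50.)

1138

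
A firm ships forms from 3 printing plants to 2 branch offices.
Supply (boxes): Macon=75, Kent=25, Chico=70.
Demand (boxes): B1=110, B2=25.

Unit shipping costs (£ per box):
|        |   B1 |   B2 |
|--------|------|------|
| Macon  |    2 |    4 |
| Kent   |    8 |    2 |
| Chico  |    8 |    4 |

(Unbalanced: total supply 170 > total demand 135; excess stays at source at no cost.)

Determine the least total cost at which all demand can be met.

480

Optimal allocation:
  Macon to B1: 75 × £2 = £150
  Kent to B2: 25 × £2 = £50
  Chico to B1: 35 × £8 = £280
Total = 150 + 50 + 280 = £480.
(Supply check: Macon ships 75; Kent ships 25; Chico ships 35.)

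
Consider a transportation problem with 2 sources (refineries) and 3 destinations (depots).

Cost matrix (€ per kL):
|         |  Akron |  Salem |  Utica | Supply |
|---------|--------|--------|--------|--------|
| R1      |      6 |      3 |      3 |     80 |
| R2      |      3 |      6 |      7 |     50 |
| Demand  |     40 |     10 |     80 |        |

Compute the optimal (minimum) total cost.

420

A cheapest plan:
  R1→Utica: 80 × €3 = €240
  R2→Akron: 40 × €3 = €120
  R2→Salem: 10 × €6 = €60
Total = 240 + 120 + 60 = €420.
(Supply check: R1 ships 80; R2 ships 50.)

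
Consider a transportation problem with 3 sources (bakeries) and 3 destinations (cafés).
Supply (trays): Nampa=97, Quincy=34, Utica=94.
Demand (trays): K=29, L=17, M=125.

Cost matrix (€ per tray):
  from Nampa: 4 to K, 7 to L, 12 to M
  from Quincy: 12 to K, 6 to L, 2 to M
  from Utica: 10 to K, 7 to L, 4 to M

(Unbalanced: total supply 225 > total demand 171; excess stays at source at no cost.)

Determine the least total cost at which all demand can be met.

667

A cheapest plan:
  Nampa–K: 29 × €4 = €116
  Nampa–L: 17 × €7 = €119
  Quincy–M: 34 × €2 = €68
  Utica–M: 91 × €4 = €364
Total = 116 + 119 + 68 + 364 = €667.
(Supply check: Nampa ships 46; Quincy ships 34; Utica ships 91.)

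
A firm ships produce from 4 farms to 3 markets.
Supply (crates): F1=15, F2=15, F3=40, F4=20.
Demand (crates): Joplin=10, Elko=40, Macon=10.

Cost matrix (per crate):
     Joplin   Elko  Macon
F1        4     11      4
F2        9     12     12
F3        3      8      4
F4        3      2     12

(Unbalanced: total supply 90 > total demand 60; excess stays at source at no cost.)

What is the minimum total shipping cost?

Optimal allocation:
  F3→Joplin: 10 × 3 = 30
  F3→Elko: 20 × 8 = 160
  F3→Macon: 10 × 4 = 40
  F4→Elko: 20 × 2 = 40
Total = 30 + 160 + 40 + 40 = 270.
(Supply check: F1 ships 0; F2 ships 0; F3 ships 40; F4 ships 20.)

270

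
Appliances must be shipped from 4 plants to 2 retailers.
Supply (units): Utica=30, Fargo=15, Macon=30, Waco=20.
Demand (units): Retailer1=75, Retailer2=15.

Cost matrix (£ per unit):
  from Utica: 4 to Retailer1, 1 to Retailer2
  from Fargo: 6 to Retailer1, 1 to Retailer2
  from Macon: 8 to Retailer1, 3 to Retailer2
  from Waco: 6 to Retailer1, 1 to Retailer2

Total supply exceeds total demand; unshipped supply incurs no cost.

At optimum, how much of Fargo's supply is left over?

Minimum-cost shipments:
  Utica–Retailer1: 30 × £4 = £120
  Fargo–Retailer1: 15 × £6 = £90
  Macon–Retailer1: 25 × £8 = £200
  Waco–Retailer1: 5 × £6 = £30
  Waco–Retailer2: 15 × £1 = £15
Total cost = £455.
Fargo ships 15 of its 15, leaving 0.

0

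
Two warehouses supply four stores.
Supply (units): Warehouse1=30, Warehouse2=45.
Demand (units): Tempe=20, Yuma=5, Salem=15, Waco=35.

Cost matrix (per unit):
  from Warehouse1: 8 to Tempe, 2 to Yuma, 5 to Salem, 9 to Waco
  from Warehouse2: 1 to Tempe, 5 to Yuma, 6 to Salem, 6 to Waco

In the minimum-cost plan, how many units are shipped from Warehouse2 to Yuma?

0

Optimal shipments:
  Warehouse1→Yuma: 5 × 2 = 10
  Warehouse1→Salem: 15 × 5 = 75
  Warehouse1→Waco: 10 × 9 = 90
  Warehouse2→Tempe: 20 × 1 = 20
  Warehouse2→Waco: 25 × 6 = 150
Total cost = 345.
The route Warehouse2→Yuma is not used.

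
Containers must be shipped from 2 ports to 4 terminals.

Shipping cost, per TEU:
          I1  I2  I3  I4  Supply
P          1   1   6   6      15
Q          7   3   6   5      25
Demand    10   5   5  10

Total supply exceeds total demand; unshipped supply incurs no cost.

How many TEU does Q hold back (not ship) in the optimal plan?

10

An optimal plan:
  P–I1: 10 × 1 = 10
  P–I2: 5 × 1 = 5
  Q–I3: 5 × 6 = 30
  Q–I4: 10 × 5 = 50
Total cost = 95.
Q ships 15 of its 25, leaving 10.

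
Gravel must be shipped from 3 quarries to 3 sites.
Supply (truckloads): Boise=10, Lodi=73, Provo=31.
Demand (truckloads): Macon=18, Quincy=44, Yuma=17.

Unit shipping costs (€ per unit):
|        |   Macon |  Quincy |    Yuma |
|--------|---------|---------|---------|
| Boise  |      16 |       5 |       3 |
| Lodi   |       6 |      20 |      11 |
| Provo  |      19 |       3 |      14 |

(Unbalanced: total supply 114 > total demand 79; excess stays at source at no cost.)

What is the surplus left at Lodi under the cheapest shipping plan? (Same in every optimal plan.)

An optimal plan:
  Boise→Quincy: 10 truckloads
  Lodi→Macon: 18 truckloads
  Lodi→Quincy: 3 truckloads
  Lodi→Yuma: 17 truckloads
  Provo→Quincy: 31 truckloads
Total cost = €498.
Lodi ships 38 of its 73, leaving 35.

35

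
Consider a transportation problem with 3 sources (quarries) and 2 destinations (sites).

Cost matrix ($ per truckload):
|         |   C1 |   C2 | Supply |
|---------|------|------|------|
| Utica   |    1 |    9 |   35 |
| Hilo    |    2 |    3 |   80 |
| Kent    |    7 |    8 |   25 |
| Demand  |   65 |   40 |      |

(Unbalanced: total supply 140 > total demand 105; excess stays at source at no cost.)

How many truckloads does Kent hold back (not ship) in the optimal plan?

25

An optimal plan:
  Utica->C1: 35 × $1 = $35
  Hilo->C1: 30 × $2 = $60
  Hilo->C2: 40 × $3 = $120
Total cost = $215.
Kent ships 0 of its 25, leaving 25.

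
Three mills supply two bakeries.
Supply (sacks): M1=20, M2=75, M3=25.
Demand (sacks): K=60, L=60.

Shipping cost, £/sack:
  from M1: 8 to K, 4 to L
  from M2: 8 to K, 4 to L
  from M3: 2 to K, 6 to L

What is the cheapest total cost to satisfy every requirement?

570

Optimal allocation:
  M1 to K: 20 × £8 = £160
  M2 to K: 15 × £8 = £120
  M2 to L: 60 × £4 = £240
  M3 to K: 25 × £2 = £50
Total = 160 + 120 + 240 + 50 = £570.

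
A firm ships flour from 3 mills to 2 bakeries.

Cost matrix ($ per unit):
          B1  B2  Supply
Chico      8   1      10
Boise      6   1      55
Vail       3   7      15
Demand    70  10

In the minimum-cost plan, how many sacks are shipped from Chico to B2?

10

Optimal shipments:
  Chico to B2: 10 × $1 = $10
  Boise to B1: 55 × $6 = $330
  Vail to B1: 15 × $3 = $45
Total cost = $385.
So Chico→B2 carries 10 sacks.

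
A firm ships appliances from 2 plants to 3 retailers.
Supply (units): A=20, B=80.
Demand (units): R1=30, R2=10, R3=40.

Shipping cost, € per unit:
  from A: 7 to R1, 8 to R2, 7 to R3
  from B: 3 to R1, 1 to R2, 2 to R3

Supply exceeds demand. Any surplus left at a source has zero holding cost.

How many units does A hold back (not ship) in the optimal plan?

20

Minimum-cost shipments:
  B–R1: 30 × €3 = €90
  B–R2: 10 × €1 = €10
  B–R3: 40 × €2 = €80
Total cost = €180.
A ships 0 of its 20, leaving 20.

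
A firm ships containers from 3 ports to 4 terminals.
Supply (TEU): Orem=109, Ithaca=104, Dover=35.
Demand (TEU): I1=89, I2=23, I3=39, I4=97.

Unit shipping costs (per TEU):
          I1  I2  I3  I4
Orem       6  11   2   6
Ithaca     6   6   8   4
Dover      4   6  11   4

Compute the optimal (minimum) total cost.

1100

Optimal allocation:
  Orem–I1: 54 × 6 = 324
  Orem–I3: 39 × 2 = 78
  Orem–I4: 16 × 6 = 96
  Ithaca–I2: 23 × 6 = 138
  Ithaca–I4: 81 × 4 = 324
  Dover–I1: 35 × 4 = 140
Total = 324 + 78 + 96 + 138 + 324 + 140 = 1100.
(Supply check: Orem ships 109; Ithaca ships 104; Dover ships 35.)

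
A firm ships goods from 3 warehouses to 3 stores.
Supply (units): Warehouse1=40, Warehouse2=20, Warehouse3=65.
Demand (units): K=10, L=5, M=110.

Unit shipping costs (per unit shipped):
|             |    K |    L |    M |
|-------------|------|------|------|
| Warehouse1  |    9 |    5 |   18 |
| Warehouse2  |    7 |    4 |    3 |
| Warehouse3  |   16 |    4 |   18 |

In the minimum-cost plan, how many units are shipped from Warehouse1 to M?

30

Optimal shipments:
  Warehouse1–K: 10 × 9 = 90
  Warehouse1–M: 30 × 18 = 540
  Warehouse2–M: 20 × 3 = 60
  Warehouse3–L: 5 × 4 = 20
  Warehouse3–M: 60 × 18 = 1080
Total cost = 1790.
So Warehouse1→M carries 30 units.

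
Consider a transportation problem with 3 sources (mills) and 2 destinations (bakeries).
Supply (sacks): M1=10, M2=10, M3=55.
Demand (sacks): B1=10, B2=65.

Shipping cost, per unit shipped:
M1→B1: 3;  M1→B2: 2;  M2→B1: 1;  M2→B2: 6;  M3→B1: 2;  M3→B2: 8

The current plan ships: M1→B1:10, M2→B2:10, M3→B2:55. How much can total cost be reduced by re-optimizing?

70

Current plan cost = 10·3 + 10·6 + 55·8 = 530.
Optimal plan:
  M1 to B2: 10 × 2 = 20
  M2 to B2: 10 × 6 = 60
  M3 to B1: 10 × 2 = 20
  M3 to B2: 45 × 8 = 360
Optimal cost = 460.
Saving = 530 − 460 = 70.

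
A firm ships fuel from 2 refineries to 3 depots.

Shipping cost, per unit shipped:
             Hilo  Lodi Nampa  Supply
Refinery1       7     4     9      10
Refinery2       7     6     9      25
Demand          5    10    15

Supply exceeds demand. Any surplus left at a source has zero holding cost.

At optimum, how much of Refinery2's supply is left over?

5

Minimum-cost shipments:
  Refinery1 to Lodi: 10 × 4 = 40
  Refinery2 to Hilo: 5 × 7 = 35
  Refinery2 to Nampa: 15 × 9 = 135
Total cost = 210.
Refinery2 ships 20 of its 25, leaving 5.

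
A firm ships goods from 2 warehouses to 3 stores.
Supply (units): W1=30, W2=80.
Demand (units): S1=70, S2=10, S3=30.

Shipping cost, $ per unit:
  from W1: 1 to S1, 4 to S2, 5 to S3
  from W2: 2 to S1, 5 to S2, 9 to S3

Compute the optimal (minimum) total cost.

340

One minimum-cost allocation:
  W1→S3: 30 × $5 = $150
  W2→S1: 70 × $2 = $140
  W2→S2: 10 × $5 = $50
Total = 150 + 140 + 50 = $340.
(Supply check: W1 ships 30; W2 ships 80.)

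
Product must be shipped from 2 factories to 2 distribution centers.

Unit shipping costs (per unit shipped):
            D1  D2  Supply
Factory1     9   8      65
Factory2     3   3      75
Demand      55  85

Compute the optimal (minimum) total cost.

Optimal allocation:
  Factory1–D2: 65 × 8 = 520
  Factory2–D1: 55 × 3 = 165
  Factory2–D2: 20 × 3 = 60
Total = 520 + 165 + 60 = 745.

745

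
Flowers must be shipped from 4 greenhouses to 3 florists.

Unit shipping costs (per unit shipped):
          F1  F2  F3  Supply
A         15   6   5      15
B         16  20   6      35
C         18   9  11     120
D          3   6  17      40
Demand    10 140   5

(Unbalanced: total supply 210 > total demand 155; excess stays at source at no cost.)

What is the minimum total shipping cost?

1185

An optimal shipping plan:
  A–F2: 15 × 6 = 90
  B–F3: 5 × 6 = 30
  C–F2: 95 × 9 = 855
  D–F1: 10 × 3 = 30
  D–F2: 30 × 6 = 180
Total = 90 + 30 + 855 + 30 + 180 = 1185.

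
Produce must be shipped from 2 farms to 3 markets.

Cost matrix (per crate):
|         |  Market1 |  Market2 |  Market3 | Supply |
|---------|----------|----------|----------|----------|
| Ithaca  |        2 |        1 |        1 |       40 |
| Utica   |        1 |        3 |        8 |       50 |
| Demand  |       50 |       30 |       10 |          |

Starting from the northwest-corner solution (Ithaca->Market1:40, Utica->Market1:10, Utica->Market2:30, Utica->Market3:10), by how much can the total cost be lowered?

Current plan cost = 40·2 + 10·1 + 30·3 + 10·8 = 260.
Optimal plan:
  Ithaca to Market2: 30 × 1 = 30
  Ithaca to Market3: 10 × 1 = 10
  Utica to Market1: 50 × 1 = 50
Optimal cost = 90.
Saving = 260 − 90 = 170.

170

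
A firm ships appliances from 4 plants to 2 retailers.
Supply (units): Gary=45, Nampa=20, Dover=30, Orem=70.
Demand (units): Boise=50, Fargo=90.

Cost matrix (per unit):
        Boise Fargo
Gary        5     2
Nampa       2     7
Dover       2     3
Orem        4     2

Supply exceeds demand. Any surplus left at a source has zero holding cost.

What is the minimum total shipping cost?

280

A cheapest plan:
  Gary to Fargo: 45 × 2 = 90
  Nampa to Boise: 20 × 2 = 40
  Dover to Boise: 30 × 2 = 60
  Orem to Fargo: 45 × 2 = 90
Total = 90 + 40 + 60 + 90 = 280.
(Supply check: Gary ships 45; Nampa ships 20; Dover ships 30; Orem ships 45.)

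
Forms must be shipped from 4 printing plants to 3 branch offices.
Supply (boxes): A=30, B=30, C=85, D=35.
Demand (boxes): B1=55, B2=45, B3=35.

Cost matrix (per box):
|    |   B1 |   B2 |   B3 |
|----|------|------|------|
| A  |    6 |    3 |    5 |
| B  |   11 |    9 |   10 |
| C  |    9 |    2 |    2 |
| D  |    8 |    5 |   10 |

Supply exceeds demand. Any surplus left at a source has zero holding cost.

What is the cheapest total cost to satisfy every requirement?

540

Optimal allocation:
  A to B1: 30 boxes
  C to B2: 45 boxes
  C to B3: 35 boxes
  D to B1: 25 boxes
Total cost = 540.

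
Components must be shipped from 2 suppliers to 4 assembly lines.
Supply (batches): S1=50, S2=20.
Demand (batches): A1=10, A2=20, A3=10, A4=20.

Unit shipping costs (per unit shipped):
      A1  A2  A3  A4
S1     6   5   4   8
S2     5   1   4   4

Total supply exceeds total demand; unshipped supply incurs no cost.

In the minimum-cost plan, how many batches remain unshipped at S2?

An optimal plan:
  S1–A1: 10 × 6 = 60
  S1–A2: 20 × 5 = 100
  S1–A3: 10 × 4 = 40
  S2–A4: 20 × 4 = 80
Total cost = 280.
S2 ships 20 of its 20, leaving 0.

0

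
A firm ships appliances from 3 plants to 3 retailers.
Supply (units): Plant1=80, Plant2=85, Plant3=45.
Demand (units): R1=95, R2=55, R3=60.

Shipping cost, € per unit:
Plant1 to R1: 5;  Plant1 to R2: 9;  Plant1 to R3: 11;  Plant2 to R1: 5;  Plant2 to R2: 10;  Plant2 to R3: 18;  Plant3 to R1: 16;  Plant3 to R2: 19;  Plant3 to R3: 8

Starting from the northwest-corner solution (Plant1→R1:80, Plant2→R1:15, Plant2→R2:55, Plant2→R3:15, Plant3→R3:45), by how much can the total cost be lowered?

Current plan cost = 80·5 + 15·5 + 55·10 + 15·18 + 45·8 = €1655.
Optimal plan:
  Plant1–R1: 10 × €5 = €50
  Plant1–R2: 55 × €9 = €495
  Plant1–R3: 15 × €11 = €165
  Plant2–R1: 85 × €5 = €425
  Plant3–R3: 45 × €8 = €360
Optimal cost = €1495.
Saving = 1655 − 1495 = €160.

160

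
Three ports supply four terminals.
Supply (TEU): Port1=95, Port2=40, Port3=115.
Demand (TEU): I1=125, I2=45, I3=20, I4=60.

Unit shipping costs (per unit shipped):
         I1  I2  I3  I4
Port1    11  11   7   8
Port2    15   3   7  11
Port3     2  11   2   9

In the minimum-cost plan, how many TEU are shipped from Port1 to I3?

Optimal shipments:
  Port1 to I1: 10 TEU
  Port1 to I2: 5 TEU
  Port1 to I3: 20 TEU
  Port1 to I4: 60 TEU
  Port2 to I2: 40 TEU
  Port3 to I1: 115 TEU
Total cost = 1135.
So Port1→I3 carries 20 TEU.

20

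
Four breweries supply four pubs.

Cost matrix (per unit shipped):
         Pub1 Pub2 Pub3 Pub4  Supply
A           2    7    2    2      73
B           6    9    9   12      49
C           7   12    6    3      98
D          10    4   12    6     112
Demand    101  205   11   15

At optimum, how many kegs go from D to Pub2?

112

Optimal shipments:
  A to Pub1: 29 kegs
  A to Pub2: 44 kegs
  B to Pub2: 49 kegs
  C to Pub1: 72 kegs
  C to Pub3: 11 kegs
  C to Pub4: 15 kegs
  D to Pub2: 112 kegs
Total cost = 1870.
So D→Pub2 carries 112 kegs.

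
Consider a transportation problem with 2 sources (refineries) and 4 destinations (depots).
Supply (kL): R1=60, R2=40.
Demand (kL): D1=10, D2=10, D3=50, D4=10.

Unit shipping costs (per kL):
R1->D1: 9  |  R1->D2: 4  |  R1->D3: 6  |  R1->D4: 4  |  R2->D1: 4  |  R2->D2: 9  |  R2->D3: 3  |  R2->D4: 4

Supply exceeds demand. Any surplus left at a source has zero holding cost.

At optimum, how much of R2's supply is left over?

0

Minimum-cost shipments:
  R1→D2: 10 × 4 = 40
  R1→D3: 20 × 6 = 120
  R1→D4: 10 × 4 = 40
  R2→D1: 10 × 4 = 40
  R2→D3: 30 × 3 = 90
Total cost = 330.
R2 ships 40 of its 40, leaving 0.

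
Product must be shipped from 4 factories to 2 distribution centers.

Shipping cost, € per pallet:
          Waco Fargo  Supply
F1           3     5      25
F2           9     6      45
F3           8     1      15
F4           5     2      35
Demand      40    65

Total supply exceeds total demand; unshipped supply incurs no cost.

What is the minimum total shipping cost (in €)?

A cheapest plan:
  F1->Waco: 25 pallets
  F2->Waco: 15 pallets
  F2->Fargo: 15 pallets
  F3->Fargo: 15 pallets
  F4->Fargo: 35 pallets
Total cost = €385.

385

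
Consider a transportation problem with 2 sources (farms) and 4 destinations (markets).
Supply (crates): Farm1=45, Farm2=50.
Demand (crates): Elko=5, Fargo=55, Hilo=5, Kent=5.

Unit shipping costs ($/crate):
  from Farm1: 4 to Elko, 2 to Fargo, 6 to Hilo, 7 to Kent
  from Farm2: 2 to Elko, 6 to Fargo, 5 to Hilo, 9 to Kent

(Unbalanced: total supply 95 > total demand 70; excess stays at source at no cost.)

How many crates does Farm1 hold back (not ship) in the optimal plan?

Minimum-cost shipments:
  Farm1–Fargo: 45 × $2 = $90
  Farm2–Elko: 5 × $2 = $10
  Farm2–Fargo: 10 × $6 = $60
  Farm2–Hilo: 5 × $5 = $25
  Farm2–Kent: 5 × $9 = $45
Total cost = $230.
Farm1 ships 45 of its 45, leaving 0.

0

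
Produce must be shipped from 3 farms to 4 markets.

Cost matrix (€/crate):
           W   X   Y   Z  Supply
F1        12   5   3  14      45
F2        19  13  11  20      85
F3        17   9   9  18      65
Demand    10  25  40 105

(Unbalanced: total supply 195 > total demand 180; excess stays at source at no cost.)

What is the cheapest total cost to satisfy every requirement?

Optimal allocation:
  F1 to W: 5 × €12 = €60
  F1 to Y: 40 × €3 = €120
  F2 to W: 5 × €19 = €95
  F2 to Z: 65 × €20 = €1300
  F3 to X: 25 × €9 = €225
  F3 to Z: 40 × €18 = €720
Total = 60 + 120 + 95 + 1300 + 225 + 720 = €2520.

2520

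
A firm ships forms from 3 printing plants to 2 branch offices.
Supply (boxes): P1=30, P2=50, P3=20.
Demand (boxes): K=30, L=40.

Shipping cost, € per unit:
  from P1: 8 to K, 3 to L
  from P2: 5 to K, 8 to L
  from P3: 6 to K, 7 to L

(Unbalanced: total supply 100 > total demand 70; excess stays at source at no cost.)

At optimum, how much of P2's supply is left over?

Minimum-cost shipments:
  P1–L: 30 × €3 = €90
  P2–K: 30 × €5 = €150
  P3–L: 10 × €7 = €70
Total cost = €310.
P2 ships 30 of its 50, leaving 20.

20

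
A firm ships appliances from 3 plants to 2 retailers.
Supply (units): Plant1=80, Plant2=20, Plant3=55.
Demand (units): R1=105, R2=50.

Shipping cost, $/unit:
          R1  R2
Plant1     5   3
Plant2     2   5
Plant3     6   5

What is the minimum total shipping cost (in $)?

Optimal allocation:
  Plant1->R1: 30 units
  Plant1->R2: 50 units
  Plant2->R1: 20 units
  Plant3->R1: 55 units
Total cost = $670.

670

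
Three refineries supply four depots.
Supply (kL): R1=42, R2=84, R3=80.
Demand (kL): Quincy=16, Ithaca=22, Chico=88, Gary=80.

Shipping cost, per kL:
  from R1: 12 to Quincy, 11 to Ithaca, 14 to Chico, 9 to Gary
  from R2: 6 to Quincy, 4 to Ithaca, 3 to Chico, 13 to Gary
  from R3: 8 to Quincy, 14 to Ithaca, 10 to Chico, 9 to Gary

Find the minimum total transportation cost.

One minimum-cost allocation:
  R1 to Ithaca: 22 kL
  R1 to Gary: 20 kL
  R2 to Chico: 84 kL
  R3 to Quincy: 16 kL
  R3 to Chico: 4 kL
  R3 to Gary: 60 kL
Total cost = 1382.

1382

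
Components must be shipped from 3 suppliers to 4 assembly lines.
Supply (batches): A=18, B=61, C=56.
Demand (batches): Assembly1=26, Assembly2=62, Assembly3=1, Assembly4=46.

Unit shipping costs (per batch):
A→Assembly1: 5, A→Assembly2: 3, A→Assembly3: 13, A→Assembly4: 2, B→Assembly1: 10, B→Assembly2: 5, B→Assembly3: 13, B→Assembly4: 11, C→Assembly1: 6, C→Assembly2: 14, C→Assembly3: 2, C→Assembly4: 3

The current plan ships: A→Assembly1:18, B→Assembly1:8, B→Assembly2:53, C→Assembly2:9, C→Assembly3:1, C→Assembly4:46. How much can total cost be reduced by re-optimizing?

114

Current plan cost = 18·5 + 8·10 + 53·5 + 9·14 + 1·2 + 46·3 = 701.
Optimal plan:
  A→Assembly2: 1 × 3 = 3
  A→Assembly4: 17 × 2 = 34
  B→Assembly2: 61 × 5 = 305
  C→Assembly1: 26 × 6 = 156
  C→Assembly3: 1 × 2 = 2
  C→Assembly4: 29 × 3 = 87
Optimal cost = 587.
Saving = 701 − 587 = 114.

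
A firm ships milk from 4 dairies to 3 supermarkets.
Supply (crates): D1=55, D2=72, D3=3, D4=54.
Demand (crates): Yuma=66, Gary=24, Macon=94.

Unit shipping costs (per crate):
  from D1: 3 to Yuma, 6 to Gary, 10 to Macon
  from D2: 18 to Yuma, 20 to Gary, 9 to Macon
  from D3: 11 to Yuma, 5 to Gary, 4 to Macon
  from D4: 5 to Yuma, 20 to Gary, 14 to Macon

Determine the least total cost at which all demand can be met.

Optimal allocation:
  D1->Yuma: 12 × 3 = 36
  D1->Gary: 24 × 6 = 144
  D1->Macon: 19 × 10 = 190
  D2->Macon: 72 × 9 = 648
  D3->Macon: 3 × 4 = 12
  D4->Yuma: 54 × 5 = 270
Total = 36 + 144 + 190 + 648 + 12 + 270 = 1300.
(Supply check: D1 ships 55; D2 ships 72; D3 ships 3; D4 ships 54.)

1300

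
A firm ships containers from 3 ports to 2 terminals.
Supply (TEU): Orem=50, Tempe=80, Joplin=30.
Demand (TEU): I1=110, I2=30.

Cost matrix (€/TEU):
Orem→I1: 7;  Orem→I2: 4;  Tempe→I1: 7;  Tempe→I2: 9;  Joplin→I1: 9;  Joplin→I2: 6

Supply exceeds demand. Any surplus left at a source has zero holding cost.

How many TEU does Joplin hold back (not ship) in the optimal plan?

20

Minimum-cost shipments:
  Orem->I1: 20 × €7 = €140
  Orem->I2: 30 × €4 = €120
  Tempe->I1: 80 × €7 = €560
  Joplin->I1: 10 × €9 = €90
Total cost = €910.
Joplin ships 10 of its 30, leaving 20.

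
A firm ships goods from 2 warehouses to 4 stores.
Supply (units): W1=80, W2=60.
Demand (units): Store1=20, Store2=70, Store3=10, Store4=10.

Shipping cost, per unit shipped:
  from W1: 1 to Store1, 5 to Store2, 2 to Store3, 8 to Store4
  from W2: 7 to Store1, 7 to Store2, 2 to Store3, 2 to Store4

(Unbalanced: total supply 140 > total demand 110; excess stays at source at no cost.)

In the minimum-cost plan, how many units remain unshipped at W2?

30

An optimal plan:
  W1–Store1: 20 × 1 = 20
  W1–Store2: 60 × 5 = 300
  W2–Store2: 10 × 7 = 70
  W2–Store3: 10 × 2 = 20
  W2–Store4: 10 × 2 = 20
Total cost = 430.
W2 ships 30 of its 60, leaving 30.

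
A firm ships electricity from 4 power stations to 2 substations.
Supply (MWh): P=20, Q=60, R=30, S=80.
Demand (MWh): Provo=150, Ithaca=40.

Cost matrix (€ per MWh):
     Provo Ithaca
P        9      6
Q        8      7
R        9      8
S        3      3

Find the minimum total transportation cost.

1090

An optimal shipping plan:
  P→Ithaca: 20 × €6 = €120
  Q→Provo: 40 × €8 = €320
  Q→Ithaca: 20 × €7 = €140
  R→Provo: 30 × €9 = €270
  S→Provo: 80 × €3 = €240
Total = 120 + 320 + 140 + 270 + 240 = €1090.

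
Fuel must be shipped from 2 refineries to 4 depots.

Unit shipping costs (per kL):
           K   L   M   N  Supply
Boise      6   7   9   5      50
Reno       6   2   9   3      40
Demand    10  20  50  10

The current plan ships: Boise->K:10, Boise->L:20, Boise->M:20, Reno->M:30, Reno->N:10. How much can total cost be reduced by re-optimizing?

Current plan cost = 10·6 + 20·7 + 20·9 + 30·9 + 10·3 = 680.
Optimal plan:
  Boise->K: 10 × 6 = 60
  Boise->M: 40 × 9 = 360
  Reno->L: 20 × 2 = 40
  Reno->M: 10 × 9 = 90
  Reno->N: 10 × 3 = 30
Optimal cost = 580.
Saving = 680 − 580 = 100.

100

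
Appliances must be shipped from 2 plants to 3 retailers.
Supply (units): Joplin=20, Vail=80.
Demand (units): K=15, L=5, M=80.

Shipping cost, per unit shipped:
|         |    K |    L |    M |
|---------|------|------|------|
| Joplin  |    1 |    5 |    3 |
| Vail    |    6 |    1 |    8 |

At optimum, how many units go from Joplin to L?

0

Solving gives:
  Joplin->K: 15 × 1 = 15
  Joplin->M: 5 × 3 = 15
  Vail->L: 5 × 1 = 5
  Vail->M: 75 × 8 = 600
Total cost = 635.
The route Joplin→L is not used.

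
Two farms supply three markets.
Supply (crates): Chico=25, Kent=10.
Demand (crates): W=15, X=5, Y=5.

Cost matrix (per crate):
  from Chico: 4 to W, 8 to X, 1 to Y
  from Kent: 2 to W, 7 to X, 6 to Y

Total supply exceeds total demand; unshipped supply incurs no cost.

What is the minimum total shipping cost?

85

Optimal allocation:
  Chico->W: 5 × 4 = 20
  Chico->X: 5 × 8 = 40
  Chico->Y: 5 × 1 = 5
  Kent->W: 10 × 2 = 20
Total = 20 + 40 + 5 + 20 = 85.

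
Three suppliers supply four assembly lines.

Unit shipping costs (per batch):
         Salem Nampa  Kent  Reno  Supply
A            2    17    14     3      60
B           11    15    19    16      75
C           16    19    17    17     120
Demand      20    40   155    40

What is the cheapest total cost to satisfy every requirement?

3465

An optimal shipping plan:
  A–Salem: 20 × 2 = 40
  A–Reno: 40 × 3 = 120
  B–Nampa: 40 × 15 = 600
  B–Kent: 35 × 19 = 665
  C–Kent: 120 × 17 = 2040
Total = 40 + 120 + 600 + 665 + 2040 = 3465.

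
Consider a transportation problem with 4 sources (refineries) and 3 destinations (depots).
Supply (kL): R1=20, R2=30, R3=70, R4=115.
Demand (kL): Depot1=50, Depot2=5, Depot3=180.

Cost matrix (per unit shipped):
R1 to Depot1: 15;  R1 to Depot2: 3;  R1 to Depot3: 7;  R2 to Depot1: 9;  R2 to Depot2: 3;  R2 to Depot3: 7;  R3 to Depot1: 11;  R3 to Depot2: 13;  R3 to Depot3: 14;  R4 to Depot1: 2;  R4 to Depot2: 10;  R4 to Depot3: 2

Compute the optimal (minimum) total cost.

Optimal allocation:
  R1–Depot2: 5 × 3 = 15
  R1–Depot3: 15 × 7 = 105
  R2–Depot3: 30 × 7 = 210
  R3–Depot1: 50 × 11 = 550
  R3–Depot3: 20 × 14 = 280
  R4–Depot3: 115 × 2 = 230
Total = 15 + 105 + 210 + 550 + 280 + 230 = 1390.

1390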